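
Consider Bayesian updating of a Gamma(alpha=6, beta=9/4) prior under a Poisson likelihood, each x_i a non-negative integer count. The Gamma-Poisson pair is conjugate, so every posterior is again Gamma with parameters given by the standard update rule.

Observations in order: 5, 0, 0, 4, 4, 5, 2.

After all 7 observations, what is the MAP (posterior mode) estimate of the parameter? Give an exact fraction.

obs 1: x=5 → posterior Gamma(11, 13/4)
obs 2: x=0 → posterior Gamma(11, 17/4)
obs 3: x=0 → posterior Gamma(11, 21/4)
obs 4: x=4 → posterior Gamma(15, 25/4)
obs 5: x=4 → posterior Gamma(19, 29/4)
obs 6: x=5 → posterior Gamma(24, 33/4)
obs 7: x=2 → posterior Gamma(26, 37/4)

100/37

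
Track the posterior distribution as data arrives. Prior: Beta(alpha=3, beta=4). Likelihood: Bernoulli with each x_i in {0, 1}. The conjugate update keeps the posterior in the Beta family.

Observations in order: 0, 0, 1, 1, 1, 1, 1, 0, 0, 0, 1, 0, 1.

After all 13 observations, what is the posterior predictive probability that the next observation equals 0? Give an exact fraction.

obs 1: x=0 → posterior Beta(3, 5)
obs 2: x=0 → posterior Beta(3, 6)
obs 3: x=1 → posterior Beta(4, 6)
obs 4: x=1 → posterior Beta(5, 6)
obs 5: x=1 → posterior Beta(6, 6)
obs 6: x=1 → posterior Beta(7, 6)
obs 7: x=1 → posterior Beta(8, 6)
obs 8: x=0 → posterior Beta(8, 7)
obs 9: x=0 → posterior Beta(8, 8)
obs 10: x=0 → posterior Beta(8, 9)
obs 11: x=1 → posterior Beta(9, 9)
obs 12: x=0 → posterior Beta(9, 10)
obs 13: x=1 → posterior Beta(10, 10)

1/2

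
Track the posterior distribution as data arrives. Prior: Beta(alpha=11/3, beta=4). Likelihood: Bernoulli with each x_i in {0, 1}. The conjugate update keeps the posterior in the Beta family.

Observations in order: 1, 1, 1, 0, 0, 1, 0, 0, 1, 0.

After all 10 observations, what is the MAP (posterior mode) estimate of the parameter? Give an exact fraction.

obs 1: x=1 → posterior Beta(14/3, 4)
obs 2: x=1 → posterior Beta(17/3, 4)
obs 3: x=1 → posterior Beta(20/3, 4)
obs 4: x=0 → posterior Beta(20/3, 5)
obs 5: x=0 → posterior Beta(20/3, 6)
obs 6: x=1 → posterior Beta(23/3, 6)
obs 7: x=0 → posterior Beta(23/3, 7)
obs 8: x=0 → posterior Beta(23/3, 8)
obs 9: x=1 → posterior Beta(26/3, 8)
obs 10: x=0 → posterior Beta(26/3, 9)

23/47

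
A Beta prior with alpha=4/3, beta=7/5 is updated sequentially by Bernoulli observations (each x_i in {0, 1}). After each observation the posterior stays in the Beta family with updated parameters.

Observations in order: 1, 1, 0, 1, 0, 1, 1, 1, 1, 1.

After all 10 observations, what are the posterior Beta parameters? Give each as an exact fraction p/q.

alpha=28/3, beta=17/5

obs 1: x=1 → posterior Beta(7/3, 7/5)
obs 2: x=1 → posterior Beta(10/3, 7/5)
obs 3: x=0 → posterior Beta(10/3, 12/5)
obs 4: x=1 → posterior Beta(13/3, 12/5)
obs 5: x=0 → posterior Beta(13/3, 17/5)
obs 6: x=1 → posterior Beta(16/3, 17/5)
obs 7: x=1 → posterior Beta(19/3, 17/5)
obs 8: x=1 → posterior Beta(22/3, 17/5)
obs 9: x=1 → posterior Beta(25/3, 17/5)
obs 10: x=1 → posterior Beta(28/3, 17/5)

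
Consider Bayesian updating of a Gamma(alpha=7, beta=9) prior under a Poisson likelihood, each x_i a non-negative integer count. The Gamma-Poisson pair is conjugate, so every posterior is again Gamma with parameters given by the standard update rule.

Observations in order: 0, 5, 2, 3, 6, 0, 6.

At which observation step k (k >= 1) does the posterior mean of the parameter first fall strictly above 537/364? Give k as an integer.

obs 1: x=0 → posterior Gamma(7, 10)
obs 2: x=5 → posterior Gamma(12, 11)
obs 3: x=2 → posterior Gamma(14, 12)
obs 4: x=3 → posterior Gamma(17, 13)
obs 5: x=6 → posterior Gamma(23, 14)
obs 6: x=0 → posterior Gamma(23, 15)
obs 7: x=6 → posterior Gamma(29, 16)

k = 5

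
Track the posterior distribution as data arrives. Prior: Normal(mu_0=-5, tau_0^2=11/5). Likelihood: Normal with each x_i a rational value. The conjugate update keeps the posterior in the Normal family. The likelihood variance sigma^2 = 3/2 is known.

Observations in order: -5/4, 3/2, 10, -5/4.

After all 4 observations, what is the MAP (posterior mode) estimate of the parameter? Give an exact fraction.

obs 1: x=-5/4 → posterior Normal(-205/74, 33/37)
obs 2: x=3/2 → posterior Normal(-139/118, 33/59)
obs 3: x=10 → posterior Normal(301/162, 11/27)
obs 4: x=-5/4 → posterior Normal(123/103, 33/103)

123/103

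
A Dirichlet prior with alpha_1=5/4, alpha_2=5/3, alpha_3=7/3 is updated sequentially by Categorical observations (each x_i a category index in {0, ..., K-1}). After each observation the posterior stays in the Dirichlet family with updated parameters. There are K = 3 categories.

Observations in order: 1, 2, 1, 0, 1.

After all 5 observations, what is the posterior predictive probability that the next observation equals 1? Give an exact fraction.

56/123

obs 1: x=1 → posterior Dirichlet(5/4, 8/3, 7/3)
obs 2: x=2 → posterior Dirichlet(5/4, 8/3, 10/3)
obs 3: x=1 → posterior Dirichlet(5/4, 11/3, 10/3)
obs 4: x=0 → posterior Dirichlet(9/4, 11/3, 10/3)
obs 5: x=1 → posterior Dirichlet(9/4, 14/3, 10/3)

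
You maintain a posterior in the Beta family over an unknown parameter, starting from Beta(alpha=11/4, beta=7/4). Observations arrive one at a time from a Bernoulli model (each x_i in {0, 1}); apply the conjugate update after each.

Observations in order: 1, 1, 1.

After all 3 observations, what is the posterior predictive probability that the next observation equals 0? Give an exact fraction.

7/30

obs 1: x=1 → posterior Beta(15/4, 7/4)
obs 2: x=1 → posterior Beta(19/4, 7/4)
obs 3: x=1 → posterior Beta(23/4, 7/4)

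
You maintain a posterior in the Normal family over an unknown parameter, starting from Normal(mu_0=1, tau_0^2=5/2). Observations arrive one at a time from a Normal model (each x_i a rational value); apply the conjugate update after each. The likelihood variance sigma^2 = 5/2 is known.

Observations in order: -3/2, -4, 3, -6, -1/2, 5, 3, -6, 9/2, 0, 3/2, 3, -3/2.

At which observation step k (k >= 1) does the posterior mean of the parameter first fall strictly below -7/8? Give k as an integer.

obs 1: x=-3/2 → posterior Normal(-1/4, 5/4)
obs 2: x=-4 → posterior Normal(-3/2, 5/6)
obs 3: x=3 → posterior Normal(-3/8, 5/8)
obs 4: x=-6 → posterior Normal(-3/2, 1/2)
obs 5: x=-1/2 → posterior Normal(-4/3, 5/12)
obs 6: x=5 → posterior Normal(-3/7, 5/14)
obs 7: x=3 → posterior Normal(0, 5/16)
obs 8: x=-6 → posterior Normal(-2/3, 5/18)
obs 9: x=9/2 → posterior Normal(-3/20, 1/4)
obs 10: x=0 → posterior Normal(-3/22, 5/22)
obs 11: x=3/2 → posterior Normal(0, 5/24)
obs 12: x=3 → posterior Normal(3/13, 5/26)
obs 13: x=-3/2 → posterior Normal(3/28, 5/28)

k = 2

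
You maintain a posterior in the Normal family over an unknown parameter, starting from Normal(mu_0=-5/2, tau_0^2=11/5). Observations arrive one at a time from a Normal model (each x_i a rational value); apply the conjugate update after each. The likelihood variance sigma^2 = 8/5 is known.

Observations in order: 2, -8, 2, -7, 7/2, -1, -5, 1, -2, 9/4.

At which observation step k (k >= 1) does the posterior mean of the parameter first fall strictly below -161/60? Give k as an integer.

k = 2

obs 1: x=2 → posterior Normal(2/19, 88/95)
obs 2: x=-8 → posterior Normal(-43/15, 44/75)
obs 3: x=2 → posterior Normal(-64/41, 88/205)
obs 4: x=-7 → posterior Normal(-141/52, 22/65)
obs 5: x=7/2 → posterior Normal(-205/126, 88/315)
obs 6: x=-1 → posterior Normal(-227/148, 44/185)
obs 7: x=-5 → posterior Normal(-337/170, 88/425)
obs 8: x=1 → posterior Normal(-105/64, 11/60)
obs 9: x=-2 → posterior Normal(-359/214, 88/535)
obs 10: x=9/4 → posterior Normal(-619/472, 44/295)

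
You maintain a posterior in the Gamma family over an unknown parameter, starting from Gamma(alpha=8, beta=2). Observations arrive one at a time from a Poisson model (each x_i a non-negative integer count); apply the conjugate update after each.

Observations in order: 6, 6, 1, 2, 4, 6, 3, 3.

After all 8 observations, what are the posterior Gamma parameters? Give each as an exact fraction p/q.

obs 1: x=6 → posterior Gamma(14, 3)
obs 2: x=6 → posterior Gamma(20, 4)
obs 3: x=1 → posterior Gamma(21, 5)
obs 4: x=2 → posterior Gamma(23, 6)
obs 5: x=4 → posterior Gamma(27, 7)
obs 6: x=6 → posterior Gamma(33, 8)
obs 7: x=3 → posterior Gamma(36, 9)
obs 8: x=3 → posterior Gamma(39, 10)

alpha=39, beta=10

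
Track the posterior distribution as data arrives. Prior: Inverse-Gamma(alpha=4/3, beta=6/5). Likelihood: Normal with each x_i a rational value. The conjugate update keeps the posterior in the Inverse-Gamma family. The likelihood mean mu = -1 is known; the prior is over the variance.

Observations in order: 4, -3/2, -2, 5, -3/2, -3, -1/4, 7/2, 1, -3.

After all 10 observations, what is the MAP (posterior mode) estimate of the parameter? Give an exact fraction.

23451/3520

obs 1: x=4 → posterior Inverse-Gamma(11/6, 137/10)
obs 2: x=-3/2 → posterior Inverse-Gamma(7/3, 553/40)
obs 3: x=-2 → posterior Inverse-Gamma(17/6, 573/40)
obs 4: x=5 → posterior Inverse-Gamma(10/3, 1293/40)
obs 5: x=-3/2 → posterior Inverse-Gamma(23/6, 649/20)
obs 6: x=-3 → posterior Inverse-Gamma(13/3, 689/20)
obs 7: x=-1/4 → posterior Inverse-Gamma(29/6, 5557/160)
obs 8: x=7/2 → posterior Inverse-Gamma(16/3, 7177/160)
obs 9: x=1 → posterior Inverse-Gamma(35/6, 7497/160)
obs 10: x=-3 → posterior Inverse-Gamma(19/3, 7817/160)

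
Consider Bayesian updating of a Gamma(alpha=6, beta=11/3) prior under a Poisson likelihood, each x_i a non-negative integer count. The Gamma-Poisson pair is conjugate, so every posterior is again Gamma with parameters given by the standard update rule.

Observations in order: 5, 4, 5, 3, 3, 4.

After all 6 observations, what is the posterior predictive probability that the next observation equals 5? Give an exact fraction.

obs 1: x=5 → posterior Gamma(11, 14/3)
obs 2: x=4 → posterior Gamma(15, 17/3)
obs 3: x=5 → posterior Gamma(20, 20/3)
obs 4: x=3 → posterior Gamma(23, 23/3)
obs 5: x=3 → posterior Gamma(26, 26/3)
obs 6: x=4 → posterior Gamma(30, 29/3)

314681176832198811161688024837381903958134744093813/2993155353253689176481146537402947624255349848014848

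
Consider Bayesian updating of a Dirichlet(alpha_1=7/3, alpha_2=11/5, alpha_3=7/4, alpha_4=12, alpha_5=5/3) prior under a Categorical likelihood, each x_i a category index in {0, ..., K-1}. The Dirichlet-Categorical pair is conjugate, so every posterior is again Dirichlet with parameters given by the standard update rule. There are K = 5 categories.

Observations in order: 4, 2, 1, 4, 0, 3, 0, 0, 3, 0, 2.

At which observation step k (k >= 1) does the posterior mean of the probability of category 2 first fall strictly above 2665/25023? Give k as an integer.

k = 2

obs 1: x=4 → posterior Dirichlet(7/3, 11/5, 7/4, 12, 8/3)
obs 2: x=2 → posterior Dirichlet(7/3, 11/5, 11/4, 12, 8/3)
obs 3: x=1 → posterior Dirichlet(7/3, 16/5, 11/4, 12, 8/3)
obs 4: x=4 → posterior Dirichlet(7/3, 16/5, 11/4, 12, 11/3)
obs 5: x=0 → posterior Dirichlet(10/3, 16/5, 11/4, 12, 11/3)
obs 6: x=3 → posterior Dirichlet(10/3, 16/5, 11/4, 13, 11/3)
obs 7: x=0 → posterior Dirichlet(13/3, 16/5, 11/4, 13, 11/3)
obs 8: x=0 → posterior Dirichlet(16/3, 16/5, 11/4, 13, 11/3)
obs 9: x=3 → posterior Dirichlet(16/3, 16/5, 11/4, 14, 11/3)
obs 10: x=0 → posterior Dirichlet(19/3, 16/5, 11/4, 14, 11/3)
obs 11: x=2 → posterior Dirichlet(19/3, 16/5, 15/4, 14, 11/3)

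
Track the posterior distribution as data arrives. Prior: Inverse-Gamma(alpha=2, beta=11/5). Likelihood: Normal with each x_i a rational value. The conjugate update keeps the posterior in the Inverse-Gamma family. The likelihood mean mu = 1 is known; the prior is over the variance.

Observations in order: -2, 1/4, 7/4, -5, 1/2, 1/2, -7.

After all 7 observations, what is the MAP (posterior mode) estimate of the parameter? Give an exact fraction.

4601/520

obs 1: x=-2 → posterior Inverse-Gamma(5/2, 67/10)
obs 2: x=1/4 → posterior Inverse-Gamma(3, 1117/160)
obs 3: x=7/4 → posterior Inverse-Gamma(7/2, 581/80)
obs 4: x=-5 → posterior Inverse-Gamma(4, 2021/80)
obs 5: x=1/2 → posterior Inverse-Gamma(9/2, 2031/80)
obs 6: x=1/2 → posterior Inverse-Gamma(5, 2041/80)
obs 7: x=-7 → posterior Inverse-Gamma(11/2, 4601/80)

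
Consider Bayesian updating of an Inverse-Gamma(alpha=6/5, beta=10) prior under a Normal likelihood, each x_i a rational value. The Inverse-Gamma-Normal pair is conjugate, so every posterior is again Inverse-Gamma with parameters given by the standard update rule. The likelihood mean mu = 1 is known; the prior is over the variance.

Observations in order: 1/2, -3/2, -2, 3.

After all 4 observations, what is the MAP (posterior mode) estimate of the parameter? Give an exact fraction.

obs 1: x=1/2 → posterior Inverse-Gamma(17/10, 81/8)
obs 2: x=-3/2 → posterior Inverse-Gamma(11/5, 53/4)
obs 3: x=-2 → posterior Inverse-Gamma(27/10, 71/4)
obs 4: x=3 → posterior Inverse-Gamma(16/5, 79/4)

395/84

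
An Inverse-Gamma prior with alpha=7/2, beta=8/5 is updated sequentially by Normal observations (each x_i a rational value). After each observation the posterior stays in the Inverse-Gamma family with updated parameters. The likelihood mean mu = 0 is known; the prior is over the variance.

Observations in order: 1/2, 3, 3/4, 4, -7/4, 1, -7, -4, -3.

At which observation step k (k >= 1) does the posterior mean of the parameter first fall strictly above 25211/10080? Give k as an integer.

obs 1: x=1/2 → posterior Inverse-Gamma(4, 69/40)
obs 2: x=3 → posterior Inverse-Gamma(9/2, 249/40)
obs 3: x=3/4 → posterior Inverse-Gamma(5, 1041/160)
obs 4: x=4 → posterior Inverse-Gamma(11/2, 2321/160)
obs 5: x=-7/4 → posterior Inverse-Gamma(6, 1283/80)
obs 6: x=1 → posterior Inverse-Gamma(13/2, 1323/80)
obs 7: x=-7 → posterior Inverse-Gamma(7, 3283/80)
obs 8: x=-4 → posterior Inverse-Gamma(15/2, 3923/80)
obs 9: x=-3 → posterior Inverse-Gamma(8, 4283/80)

k = 4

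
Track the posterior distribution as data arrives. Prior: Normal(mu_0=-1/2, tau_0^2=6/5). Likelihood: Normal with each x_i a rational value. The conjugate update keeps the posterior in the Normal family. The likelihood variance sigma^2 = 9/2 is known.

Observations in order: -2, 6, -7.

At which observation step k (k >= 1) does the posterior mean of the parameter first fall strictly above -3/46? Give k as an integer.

obs 1: x=-2 → posterior Normal(-31/38, 18/19)
obs 2: x=6 → posterior Normal(17/46, 18/23)
obs 3: x=-7 → posterior Normal(-13/18, 2/3)

k = 2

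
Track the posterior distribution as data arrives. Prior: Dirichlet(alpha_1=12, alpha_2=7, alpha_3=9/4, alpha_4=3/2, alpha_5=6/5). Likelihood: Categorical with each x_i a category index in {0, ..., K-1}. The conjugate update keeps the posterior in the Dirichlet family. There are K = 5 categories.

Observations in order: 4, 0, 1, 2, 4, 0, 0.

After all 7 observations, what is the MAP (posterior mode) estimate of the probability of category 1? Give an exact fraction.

obs 1: x=4 → posterior Dirichlet(12, 7, 9/4, 3/2, 11/5)
obs 2: x=0 → posterior Dirichlet(13, 7, 9/4, 3/2, 11/5)
obs 3: x=1 → posterior Dirichlet(13, 8, 9/4, 3/2, 11/5)
obs 4: x=2 → posterior Dirichlet(13, 8, 13/4, 3/2, 11/5)
obs 5: x=4 → posterior Dirichlet(13, 8, 13/4, 3/2, 16/5)
obs 6: x=0 → posterior Dirichlet(14, 8, 13/4, 3/2, 16/5)
obs 7: x=0 → posterior Dirichlet(15, 8, 13/4, 3/2, 16/5)

140/519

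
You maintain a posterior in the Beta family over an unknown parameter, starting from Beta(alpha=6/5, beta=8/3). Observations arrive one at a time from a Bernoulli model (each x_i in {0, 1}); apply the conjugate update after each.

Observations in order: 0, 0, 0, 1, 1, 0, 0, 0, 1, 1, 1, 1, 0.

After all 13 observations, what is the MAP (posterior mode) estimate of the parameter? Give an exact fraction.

93/223

obs 1: x=0 → posterior Beta(6/5, 11/3)
obs 2: x=0 → posterior Beta(6/5, 14/3)
obs 3: x=0 → posterior Beta(6/5, 17/3)
obs 4: x=1 → posterior Beta(11/5, 17/3)
obs 5: x=1 → posterior Beta(16/5, 17/3)
obs 6: x=0 → posterior Beta(16/5, 20/3)
obs 7: x=0 → posterior Beta(16/5, 23/3)
obs 8: x=0 → posterior Beta(16/5, 26/3)
obs 9: x=1 → posterior Beta(21/5, 26/3)
obs 10: x=1 → posterior Beta(26/5, 26/3)
obs 11: x=1 → posterior Beta(31/5, 26/3)
obs 12: x=1 → posterior Beta(36/5, 26/3)
obs 13: x=0 → posterior Beta(36/5, 29/3)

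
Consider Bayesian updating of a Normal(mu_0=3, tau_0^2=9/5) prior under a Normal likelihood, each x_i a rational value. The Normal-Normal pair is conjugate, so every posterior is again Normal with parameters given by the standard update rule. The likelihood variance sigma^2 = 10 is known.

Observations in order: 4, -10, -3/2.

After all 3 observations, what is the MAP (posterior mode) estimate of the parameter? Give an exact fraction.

obs 1: x=4 → posterior Normal(186/59, 90/59)
obs 2: x=-10 → posterior Normal(24/17, 45/34)
obs 3: x=-3/2 → posterior Normal(15/14, 90/77)

15/14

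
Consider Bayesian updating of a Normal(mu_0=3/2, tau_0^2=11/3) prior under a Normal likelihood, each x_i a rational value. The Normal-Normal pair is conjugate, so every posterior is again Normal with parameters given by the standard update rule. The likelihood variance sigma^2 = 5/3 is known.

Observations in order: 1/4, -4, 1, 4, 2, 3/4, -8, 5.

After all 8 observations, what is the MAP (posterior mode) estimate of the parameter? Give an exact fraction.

37/186

obs 1: x=1/4 → posterior Normal(41/64, 55/48)
obs 2: x=-4 → posterior Normal(-5/4, 55/81)
obs 3: x=1 → posterior Normal(-91/152, 55/114)
obs 4: x=4 → posterior Normal(85/196, 55/147)
obs 5: x=2 → posterior Normal(173/240, 11/36)
obs 6: x=3/4 → posterior Normal(103/142, 55/213)
obs 7: x=-8 → posterior Normal(-73/164, 55/246)
obs 8: x=5 → posterior Normal(37/186, 55/279)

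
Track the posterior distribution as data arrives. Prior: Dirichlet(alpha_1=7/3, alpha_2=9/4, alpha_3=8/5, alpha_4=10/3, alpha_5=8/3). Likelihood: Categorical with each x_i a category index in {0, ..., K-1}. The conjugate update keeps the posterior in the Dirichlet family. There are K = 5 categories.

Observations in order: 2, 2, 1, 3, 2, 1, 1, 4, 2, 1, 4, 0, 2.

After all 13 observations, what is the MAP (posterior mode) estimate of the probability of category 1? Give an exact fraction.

obs 1: x=2 → posterior Dirichlet(7/3, 9/4, 13/5, 10/3, 8/3)
obs 2: x=2 → posterior Dirichlet(7/3, 9/4, 18/5, 10/3, 8/3)
obs 3: x=1 → posterior Dirichlet(7/3, 13/4, 18/5, 10/3, 8/3)
obs 4: x=3 → posterior Dirichlet(7/3, 13/4, 18/5, 13/3, 8/3)
obs 5: x=2 → posterior Dirichlet(7/3, 13/4, 23/5, 13/3, 8/3)
obs 6: x=1 → posterior Dirichlet(7/3, 17/4, 23/5, 13/3, 8/3)
obs 7: x=1 → posterior Dirichlet(7/3, 21/4, 23/5, 13/3, 8/3)
obs 8: x=4 → posterior Dirichlet(7/3, 21/4, 23/5, 13/3, 11/3)
obs 9: x=2 → posterior Dirichlet(7/3, 21/4, 28/5, 13/3, 11/3)
obs 10: x=1 → posterior Dirichlet(7/3, 25/4, 28/5, 13/3, 11/3)
obs 11: x=4 → posterior Dirichlet(7/3, 25/4, 28/5, 13/3, 14/3)
obs 12: x=0 → posterior Dirichlet(10/3, 25/4, 28/5, 13/3, 14/3)
obs 13: x=2 → posterior Dirichlet(10/3, 25/4, 33/5, 13/3, 14/3)

45/173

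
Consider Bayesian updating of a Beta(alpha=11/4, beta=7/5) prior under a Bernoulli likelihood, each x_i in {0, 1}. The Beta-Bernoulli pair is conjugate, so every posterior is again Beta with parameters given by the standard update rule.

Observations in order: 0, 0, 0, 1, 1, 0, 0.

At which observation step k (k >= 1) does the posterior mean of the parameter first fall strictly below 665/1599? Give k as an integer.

k = 3

obs 1: x=0 → posterior Beta(11/4, 12/5)
obs 2: x=0 → posterior Beta(11/4, 17/5)
obs 3: x=0 → posterior Beta(11/4, 22/5)
obs 4: x=1 → posterior Beta(15/4, 22/5)
obs 5: x=1 → posterior Beta(19/4, 22/5)
obs 6: x=0 → posterior Beta(19/4, 27/5)
obs 7: x=0 → posterior Beta(19/4, 32/5)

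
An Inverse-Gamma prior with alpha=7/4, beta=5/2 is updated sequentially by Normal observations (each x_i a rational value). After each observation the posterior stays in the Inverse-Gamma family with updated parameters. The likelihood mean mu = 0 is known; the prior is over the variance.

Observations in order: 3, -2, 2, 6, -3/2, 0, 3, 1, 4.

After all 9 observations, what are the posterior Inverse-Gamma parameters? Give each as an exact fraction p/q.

alpha=25/4, beta=345/8

obs 1: x=3 → posterior Inverse-Gamma(9/4, 7)
obs 2: x=-2 → posterior Inverse-Gamma(11/4, 9)
obs 3: x=2 → posterior Inverse-Gamma(13/4, 11)
obs 4: x=6 → posterior Inverse-Gamma(15/4, 29)
obs 5: x=-3/2 → posterior Inverse-Gamma(17/4, 241/8)
obs 6: x=0 → posterior Inverse-Gamma(19/4, 241/8)
obs 7: x=3 → posterior Inverse-Gamma(21/4, 277/8)
obs 8: x=1 → posterior Inverse-Gamma(23/4, 281/8)
obs 9: x=4 → posterior Inverse-Gamma(25/4, 345/8)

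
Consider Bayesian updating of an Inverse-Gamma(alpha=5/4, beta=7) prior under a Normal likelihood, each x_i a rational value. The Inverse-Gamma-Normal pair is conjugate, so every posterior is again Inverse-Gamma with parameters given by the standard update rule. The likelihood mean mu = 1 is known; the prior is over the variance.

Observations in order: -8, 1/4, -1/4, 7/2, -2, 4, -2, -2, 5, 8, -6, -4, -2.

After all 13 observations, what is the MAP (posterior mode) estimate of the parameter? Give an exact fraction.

2299/140

obs 1: x=-8 → posterior Inverse-Gamma(7/4, 95/2)
obs 2: x=1/4 → posterior Inverse-Gamma(9/4, 1529/32)
obs 3: x=-1/4 → posterior Inverse-Gamma(11/4, 777/16)
obs 4: x=7/2 → posterior Inverse-Gamma(13/4, 827/16)
obs 5: x=-2 → posterior Inverse-Gamma(15/4, 899/16)
obs 6: x=4 → posterior Inverse-Gamma(17/4, 971/16)
obs 7: x=-2 → posterior Inverse-Gamma(19/4, 1043/16)
obs 8: x=-2 → posterior Inverse-Gamma(21/4, 1115/16)
obs 9: x=5 → posterior Inverse-Gamma(23/4, 1243/16)
obs 10: x=8 → posterior Inverse-Gamma(25/4, 1635/16)
obs 11: x=-6 → posterior Inverse-Gamma(27/4, 2027/16)
obs 12: x=-4 → posterior Inverse-Gamma(29/4, 2227/16)
obs 13: x=-2 → posterior Inverse-Gamma(31/4, 2299/16)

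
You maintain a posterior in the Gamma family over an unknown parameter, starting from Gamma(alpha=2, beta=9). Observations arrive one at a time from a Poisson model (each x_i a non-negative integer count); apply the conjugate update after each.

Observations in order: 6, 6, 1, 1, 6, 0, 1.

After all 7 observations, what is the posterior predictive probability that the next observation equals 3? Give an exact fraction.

11389048361425498529071942860800/98100666009922840441972689847969

obs 1: x=6 → posterior Gamma(8, 10)
obs 2: x=6 → posterior Gamma(14, 11)
obs 3: x=1 → posterior Gamma(15, 12)
obs 4: x=1 → posterior Gamma(16, 13)
obs 5: x=6 → posterior Gamma(22, 14)
obs 6: x=0 → posterior Gamma(22, 15)
obs 7: x=1 → posterior Gamma(23, 16)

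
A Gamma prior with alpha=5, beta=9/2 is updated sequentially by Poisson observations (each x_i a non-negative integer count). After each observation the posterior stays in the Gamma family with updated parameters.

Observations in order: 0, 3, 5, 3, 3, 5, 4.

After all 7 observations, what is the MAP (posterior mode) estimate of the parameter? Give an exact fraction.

obs 1: x=0 → posterior Gamma(5, 11/2)
obs 2: x=3 → posterior Gamma(8, 13/2)
obs 3: x=5 → posterior Gamma(13, 15/2)
obs 4: x=3 → posterior Gamma(16, 17/2)
obs 5: x=3 → posterior Gamma(19, 19/2)
obs 6: x=5 → posterior Gamma(24, 21/2)
obs 7: x=4 → posterior Gamma(28, 23/2)

54/23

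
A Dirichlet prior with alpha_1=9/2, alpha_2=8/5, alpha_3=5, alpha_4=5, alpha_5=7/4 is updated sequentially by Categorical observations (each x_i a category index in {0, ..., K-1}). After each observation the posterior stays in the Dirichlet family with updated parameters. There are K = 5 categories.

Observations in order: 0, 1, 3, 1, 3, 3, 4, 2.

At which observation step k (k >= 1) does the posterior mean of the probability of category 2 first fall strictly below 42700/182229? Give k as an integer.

obs 1: x=0 → posterior Dirichlet(11/2, 8/5, 5, 5, 7/4)
obs 2: x=1 → posterior Dirichlet(11/2, 13/5, 5, 5, 7/4)
obs 3: x=3 → posterior Dirichlet(11/2, 13/5, 5, 6, 7/4)
obs 4: x=1 → posterior Dirichlet(11/2, 18/5, 5, 6, 7/4)
obs 5: x=3 → posterior Dirichlet(11/2, 18/5, 5, 7, 7/4)
obs 6: x=3 → posterior Dirichlet(11/2, 18/5, 5, 8, 7/4)
obs 7: x=4 → posterior Dirichlet(11/2, 18/5, 5, 8, 11/4)
obs 8: x=2 → posterior Dirichlet(11/2, 18/5, 6, 8, 11/4)

k = 4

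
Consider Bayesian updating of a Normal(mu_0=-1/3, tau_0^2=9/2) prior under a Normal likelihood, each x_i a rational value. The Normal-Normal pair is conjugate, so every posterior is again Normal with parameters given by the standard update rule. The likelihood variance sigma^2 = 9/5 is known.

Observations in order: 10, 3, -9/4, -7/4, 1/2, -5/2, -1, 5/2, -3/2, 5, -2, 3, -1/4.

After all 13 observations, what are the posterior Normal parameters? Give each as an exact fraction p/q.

obs 1: x=10 → posterior Normal(148/21, 9/7)
obs 2: x=3 → posterior Normal(193/36, 3/4)
obs 3: x=-9/4 → posterior Normal(637/204, 9/17)
obs 4: x=-7/4 → posterior Normal(133/66, 9/22)
obs 5: x=1/2 → posterior Normal(281/162, 1/3)
obs 6: x=-5/2 → posterior Normal(103/96, 9/32)
obs 7: x=-1 → posterior Normal(88/111, 9/37)
obs 8: x=5/2 → posterior Normal(251/252, 3/14)
obs 9: x=-3/2 → posterior Normal(103/141, 9/47)
obs 10: x=5 → posterior Normal(89/78, 9/52)
obs 11: x=-2 → posterior Normal(148/171, 3/19)
obs 12: x=3 → posterior Normal(193/186, 9/62)
obs 13: x=-1/4 → posterior Normal(757/804, 9/67)

mu_0=757/804, tau_0^2=9/67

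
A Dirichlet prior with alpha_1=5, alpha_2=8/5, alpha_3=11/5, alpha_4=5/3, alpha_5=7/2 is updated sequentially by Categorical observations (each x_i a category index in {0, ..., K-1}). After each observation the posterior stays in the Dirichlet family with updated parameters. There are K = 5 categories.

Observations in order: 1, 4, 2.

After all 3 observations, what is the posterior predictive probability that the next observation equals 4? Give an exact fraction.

obs 1: x=1 → posterior Dirichlet(5, 13/5, 11/5, 5/3, 7/2)
obs 2: x=4 → posterior Dirichlet(5, 13/5, 11/5, 5/3, 9/2)
obs 3: x=2 → posterior Dirichlet(5, 13/5, 16/5, 5/3, 9/2)

135/509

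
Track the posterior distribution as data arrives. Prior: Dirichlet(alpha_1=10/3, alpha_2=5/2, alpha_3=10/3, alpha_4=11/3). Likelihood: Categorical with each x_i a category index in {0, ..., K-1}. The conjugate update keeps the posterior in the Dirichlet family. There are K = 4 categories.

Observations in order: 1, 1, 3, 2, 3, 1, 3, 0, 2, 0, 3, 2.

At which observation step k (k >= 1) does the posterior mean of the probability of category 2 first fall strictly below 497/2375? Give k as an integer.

obs 1: x=1 → posterior Dirichlet(10/3, 7/2, 10/3, 11/3)
obs 2: x=1 → posterior Dirichlet(10/3, 9/2, 10/3, 11/3)
obs 3: x=3 → posterior Dirichlet(10/3, 9/2, 10/3, 14/3)
obs 4: x=2 → posterior Dirichlet(10/3, 9/2, 13/3, 14/3)
obs 5: x=3 → posterior Dirichlet(10/3, 9/2, 13/3, 17/3)
obs 6: x=1 → posterior Dirichlet(10/3, 11/2, 13/3, 17/3)
obs 7: x=3 → posterior Dirichlet(10/3, 11/2, 13/3, 20/3)
obs 8: x=0 → posterior Dirichlet(13/3, 11/2, 13/3, 20/3)
obs 9: x=2 → posterior Dirichlet(13/3, 11/2, 16/3, 20/3)
obs 10: x=0 → posterior Dirichlet(16/3, 11/2, 16/3, 20/3)
obs 11: x=3 → posterior Dirichlet(16/3, 11/2, 16/3, 23/3)
obs 12: x=2 → posterior Dirichlet(16/3, 11/2, 19/3, 23/3)

k = 8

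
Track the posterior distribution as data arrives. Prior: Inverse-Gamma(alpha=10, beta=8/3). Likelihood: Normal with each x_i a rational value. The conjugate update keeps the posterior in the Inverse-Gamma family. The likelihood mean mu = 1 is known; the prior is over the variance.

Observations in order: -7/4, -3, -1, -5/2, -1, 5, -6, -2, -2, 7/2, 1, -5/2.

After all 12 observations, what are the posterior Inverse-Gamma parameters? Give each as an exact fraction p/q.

alpha=16, beta=7231/96

obs 1: x=-7/4 → posterior Inverse-Gamma(21/2, 619/96)
obs 2: x=-3 → posterior Inverse-Gamma(11, 1387/96)
obs 3: x=-1 → posterior Inverse-Gamma(23/2, 1579/96)
obs 4: x=-5/2 → posterior Inverse-Gamma(12, 2167/96)
obs 5: x=-1 → posterior Inverse-Gamma(25/2, 2359/96)
obs 6: x=5 → posterior Inverse-Gamma(13, 3127/96)
obs 7: x=-6 → posterior Inverse-Gamma(27/2, 5479/96)
obs 8: x=-2 → posterior Inverse-Gamma(14, 5911/96)
obs 9: x=-2 → posterior Inverse-Gamma(29/2, 6343/96)
obs 10: x=7/2 → posterior Inverse-Gamma(15, 6643/96)
obs 11: x=1 → posterior Inverse-Gamma(31/2, 6643/96)
obs 12: x=-5/2 → posterior Inverse-Gamma(16, 7231/96)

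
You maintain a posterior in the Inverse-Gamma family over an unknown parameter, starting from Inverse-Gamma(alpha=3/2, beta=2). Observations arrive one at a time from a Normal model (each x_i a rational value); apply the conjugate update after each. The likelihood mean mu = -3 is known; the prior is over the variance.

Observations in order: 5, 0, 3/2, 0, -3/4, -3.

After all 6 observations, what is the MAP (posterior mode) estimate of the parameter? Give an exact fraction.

obs 1: x=5 → posterior Inverse-Gamma(2, 34)
obs 2: x=0 → posterior Inverse-Gamma(5/2, 77/2)
obs 3: x=3/2 → posterior Inverse-Gamma(3, 389/8)
obs 4: x=0 → posterior Inverse-Gamma(7/2, 425/8)
obs 5: x=-3/4 → posterior Inverse-Gamma(4, 1781/32)
obs 6: x=-3 → posterior Inverse-Gamma(9/2, 1781/32)

1781/176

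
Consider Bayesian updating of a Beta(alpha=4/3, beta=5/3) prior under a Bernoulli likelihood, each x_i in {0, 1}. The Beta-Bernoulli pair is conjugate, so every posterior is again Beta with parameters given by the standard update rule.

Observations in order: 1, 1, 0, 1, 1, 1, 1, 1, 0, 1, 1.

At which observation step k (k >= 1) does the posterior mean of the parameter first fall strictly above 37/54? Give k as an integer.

obs 1: x=1 → posterior Beta(7/3, 5/3)
obs 2: x=1 → posterior Beta(10/3, 5/3)
obs 3: x=0 → posterior Beta(10/3, 8/3)
obs 4: x=1 → posterior Beta(13/3, 8/3)
obs 5: x=1 → posterior Beta(16/3, 8/3)
obs 6: x=1 → posterior Beta(19/3, 8/3)
obs 7: x=1 → posterior Beta(22/3, 8/3)
obs 8: x=1 → posterior Beta(25/3, 8/3)
obs 9: x=0 → posterior Beta(25/3, 11/3)
obs 10: x=1 → posterior Beta(28/3, 11/3)
obs 11: x=1 → posterior Beta(31/3, 11/3)

k = 6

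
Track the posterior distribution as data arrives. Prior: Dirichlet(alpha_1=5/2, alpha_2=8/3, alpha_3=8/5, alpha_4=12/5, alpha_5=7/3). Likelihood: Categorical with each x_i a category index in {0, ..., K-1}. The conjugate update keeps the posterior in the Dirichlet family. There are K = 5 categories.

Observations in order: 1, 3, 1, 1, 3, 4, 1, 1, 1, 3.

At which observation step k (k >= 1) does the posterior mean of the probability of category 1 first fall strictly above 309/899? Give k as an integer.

obs 1: x=1 → posterior Dirichlet(5/2, 11/3, 8/5, 12/5, 7/3)
obs 2: x=3 → posterior Dirichlet(5/2, 11/3, 8/5, 17/5, 7/3)
obs 3: x=1 → posterior Dirichlet(5/2, 14/3, 8/5, 17/5, 7/3)
obs 4: x=1 → posterior Dirichlet(5/2, 17/3, 8/5, 17/5, 7/3)
obs 5: x=3 → posterior Dirichlet(5/2, 17/3, 8/5, 22/5, 7/3)
obs 6: x=4 → posterior Dirichlet(5/2, 17/3, 8/5, 22/5, 10/3)
obs 7: x=1 → posterior Dirichlet(5/2, 20/3, 8/5, 22/5, 10/3)
obs 8: x=1 → posterior Dirichlet(5/2, 23/3, 8/5, 22/5, 10/3)
obs 9: x=1 → posterior Dirichlet(5/2, 26/3, 8/5, 22/5, 10/3)
obs 10: x=3 → posterior Dirichlet(5/2, 26/3, 8/5, 27/5, 10/3)

k = 4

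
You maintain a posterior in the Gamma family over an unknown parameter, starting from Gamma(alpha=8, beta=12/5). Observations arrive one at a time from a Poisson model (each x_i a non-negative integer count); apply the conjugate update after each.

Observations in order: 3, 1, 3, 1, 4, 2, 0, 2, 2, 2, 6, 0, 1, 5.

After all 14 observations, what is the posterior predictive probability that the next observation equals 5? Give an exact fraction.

121125934720537838960036184818247952489928743889475324657463474402045799436805734400000/1898306644365230277162087489060194804678355249134085844533526530426857230579651774396407

obs 1: x=3 → posterior Gamma(11, 17/5)
obs 2: x=1 → posterior Gamma(12, 22/5)
obs 3: x=3 → posterior Gamma(15, 27/5)
obs 4: x=1 → posterior Gamma(16, 32/5)
obs 5: x=4 → posterior Gamma(20, 37/5)
obs 6: x=2 → posterior Gamma(22, 42/5)
obs 7: x=0 → posterior Gamma(22, 47/5)
obs 8: x=2 → posterior Gamma(24, 52/5)
obs 9: x=2 → posterior Gamma(26, 57/5)
obs 10: x=2 → posterior Gamma(28, 62/5)
obs 11: x=6 → posterior Gamma(34, 67/5)
obs 12: x=0 → posterior Gamma(34, 72/5)
obs 13: x=1 → posterior Gamma(35, 77/5)
obs 14: x=5 → posterior Gamma(40, 82/5)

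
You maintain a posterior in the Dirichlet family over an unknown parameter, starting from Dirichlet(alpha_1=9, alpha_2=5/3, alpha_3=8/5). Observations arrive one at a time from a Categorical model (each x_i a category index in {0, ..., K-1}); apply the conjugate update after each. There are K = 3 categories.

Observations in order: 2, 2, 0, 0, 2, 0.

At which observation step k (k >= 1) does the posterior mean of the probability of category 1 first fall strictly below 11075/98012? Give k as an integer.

obs 1: x=2 → posterior Dirichlet(9, 5/3, 13/5)
obs 2: x=2 → posterior Dirichlet(9, 5/3, 18/5)
obs 3: x=0 → posterior Dirichlet(10, 5/3, 18/5)
obs 4: x=0 → posterior Dirichlet(11, 5/3, 18/5)
obs 5: x=2 → posterior Dirichlet(11, 5/3, 23/5)
obs 6: x=0 → posterior Dirichlet(12, 5/3, 23/5)

k = 3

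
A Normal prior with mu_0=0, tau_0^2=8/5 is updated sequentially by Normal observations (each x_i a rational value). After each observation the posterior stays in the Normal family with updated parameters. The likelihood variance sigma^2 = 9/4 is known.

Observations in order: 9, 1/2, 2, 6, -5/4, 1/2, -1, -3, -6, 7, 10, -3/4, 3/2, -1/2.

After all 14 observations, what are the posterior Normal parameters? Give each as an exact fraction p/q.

obs 1: x=9 → posterior Normal(288/77, 72/77)
obs 2: x=1/2 → posterior Normal(304/109, 72/109)
obs 3: x=2 → posterior Normal(368/141, 24/47)
obs 4: x=6 → posterior Normal(560/173, 72/173)
obs 5: x=-5/4 → posterior Normal(104/41, 72/205)
obs 6: x=1/2 → posterior Normal(536/237, 24/79)
obs 7: x=-1 → posterior Normal(504/269, 72/269)
obs 8: x=-3 → posterior Normal(408/301, 72/301)
obs 9: x=-6 → posterior Normal(24/37, 8/37)
obs 10: x=7 → posterior Normal(88/73, 72/365)
obs 11: x=10 → posterior Normal(760/397, 72/397)
obs 12: x=-3/4 → posterior Normal(736/429, 24/143)
obs 13: x=3/2 → posterior Normal(784/461, 72/461)
obs 14: x=-1/2 → posterior Normal(768/493, 72/493)

mu_0=768/493, tau_0^2=72/493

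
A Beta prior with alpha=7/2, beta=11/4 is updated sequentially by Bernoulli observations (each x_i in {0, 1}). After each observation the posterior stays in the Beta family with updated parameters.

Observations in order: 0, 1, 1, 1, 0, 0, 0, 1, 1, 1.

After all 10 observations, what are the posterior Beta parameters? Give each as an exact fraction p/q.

alpha=19/2, beta=27/4

obs 1: x=0 → posterior Beta(7/2, 15/4)
obs 2: x=1 → posterior Beta(9/2, 15/4)
obs 3: x=1 → posterior Beta(11/2, 15/4)
obs 4: x=1 → posterior Beta(13/2, 15/4)
obs 5: x=0 → posterior Beta(13/2, 19/4)
obs 6: x=0 → posterior Beta(13/2, 23/4)
obs 7: x=0 → posterior Beta(13/2, 27/4)
obs 8: x=1 → posterior Beta(15/2, 27/4)
obs 9: x=1 → posterior Beta(17/2, 27/4)
obs 10: x=1 → posterior Beta(19/2, 27/4)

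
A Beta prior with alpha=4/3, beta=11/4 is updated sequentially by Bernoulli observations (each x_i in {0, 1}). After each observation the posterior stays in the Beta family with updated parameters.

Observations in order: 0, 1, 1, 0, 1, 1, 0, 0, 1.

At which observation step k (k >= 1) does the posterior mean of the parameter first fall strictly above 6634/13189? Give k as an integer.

obs 1: x=0 → posterior Beta(4/3, 15/4)
obs 2: x=1 → posterior Beta(7/3, 15/4)
obs 3: x=1 → posterior Beta(10/3, 15/4)
obs 4: x=0 → posterior Beta(10/3, 19/4)
obs 5: x=1 → posterior Beta(13/3, 19/4)
obs 6: x=1 → posterior Beta(16/3, 19/4)
obs 7: x=0 → posterior Beta(16/3, 23/4)
obs 8: x=0 → posterior Beta(16/3, 27/4)
obs 9: x=1 → posterior Beta(19/3, 27/4)

k = 6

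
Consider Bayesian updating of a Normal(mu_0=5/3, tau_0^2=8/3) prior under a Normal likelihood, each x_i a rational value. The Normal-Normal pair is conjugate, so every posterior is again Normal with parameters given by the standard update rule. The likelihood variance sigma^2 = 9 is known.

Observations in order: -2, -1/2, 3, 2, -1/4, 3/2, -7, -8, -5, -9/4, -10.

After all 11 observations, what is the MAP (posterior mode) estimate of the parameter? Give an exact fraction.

-183/115

obs 1: x=-2 → posterior Normal(29/35, 72/35)
obs 2: x=-1/2 → posterior Normal(25/43, 72/43)
obs 3: x=3 → posterior Normal(49/51, 24/17)
obs 4: x=2 → posterior Normal(65/59, 72/59)
obs 5: x=-1/4 → posterior Normal(63/67, 72/67)
obs 6: x=3/2 → posterior Normal(1, 24/25)
obs 7: x=-7 → posterior Normal(19/83, 72/83)
obs 8: x=-8 → posterior Normal(-45/91, 72/91)
obs 9: x=-5 → posterior Normal(-85/99, 8/11)
obs 10: x=-9/4 → posterior Normal(-103/107, 72/107)
obs 11: x=-10 → posterior Normal(-183/115, 72/115)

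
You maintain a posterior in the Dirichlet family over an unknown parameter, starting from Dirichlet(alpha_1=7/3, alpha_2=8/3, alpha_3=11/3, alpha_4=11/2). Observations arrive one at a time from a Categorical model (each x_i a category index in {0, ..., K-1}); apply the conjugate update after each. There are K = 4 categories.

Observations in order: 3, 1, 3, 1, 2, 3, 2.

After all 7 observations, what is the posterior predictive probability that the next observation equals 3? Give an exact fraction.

51/127

obs 1: x=3 → posterior Dirichlet(7/3, 8/3, 11/3, 13/2)
obs 2: x=1 → posterior Dirichlet(7/3, 11/3, 11/3, 13/2)
obs 3: x=3 → posterior Dirichlet(7/3, 11/3, 11/3, 15/2)
obs 4: x=1 → posterior Dirichlet(7/3, 14/3, 11/3, 15/2)
obs 5: x=2 → posterior Dirichlet(7/3, 14/3, 14/3, 15/2)
obs 6: x=3 → posterior Dirichlet(7/3, 14/3, 14/3, 17/2)
obs 7: x=2 → posterior Dirichlet(7/3, 14/3, 17/3, 17/2)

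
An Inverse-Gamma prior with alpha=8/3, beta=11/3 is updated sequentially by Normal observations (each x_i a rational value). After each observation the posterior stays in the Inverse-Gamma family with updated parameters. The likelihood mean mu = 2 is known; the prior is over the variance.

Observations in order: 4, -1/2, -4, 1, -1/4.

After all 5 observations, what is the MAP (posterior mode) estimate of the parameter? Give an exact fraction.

obs 1: x=4 → posterior Inverse-Gamma(19/6, 17/3)
obs 2: x=-1/2 → posterior Inverse-Gamma(11/3, 211/24)
obs 3: x=-4 → posterior Inverse-Gamma(25/6, 643/24)
obs 4: x=1 → posterior Inverse-Gamma(14/3, 655/24)
obs 5: x=-1/4 → posterior Inverse-Gamma(31/6, 2863/96)

2863/592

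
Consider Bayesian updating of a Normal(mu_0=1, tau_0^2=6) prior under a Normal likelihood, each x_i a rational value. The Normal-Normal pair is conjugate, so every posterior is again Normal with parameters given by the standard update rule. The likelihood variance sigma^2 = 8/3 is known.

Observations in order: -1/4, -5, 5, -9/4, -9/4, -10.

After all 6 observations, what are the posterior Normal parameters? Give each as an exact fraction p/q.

obs 1: x=-1/4 → posterior Normal(7/52, 24/13)
obs 2: x=-5 → posterior Normal(-173/88, 12/11)
obs 3: x=5 → posterior Normal(7/124, 24/31)
obs 4: x=-9/4 → posterior Normal(-37/80, 3/5)
obs 5: x=-9/4 → posterior Normal(-155/196, 24/49)
obs 6: x=-10 → posterior Normal(-515/232, 12/29)

mu_0=-515/232, tau_0^2=12/29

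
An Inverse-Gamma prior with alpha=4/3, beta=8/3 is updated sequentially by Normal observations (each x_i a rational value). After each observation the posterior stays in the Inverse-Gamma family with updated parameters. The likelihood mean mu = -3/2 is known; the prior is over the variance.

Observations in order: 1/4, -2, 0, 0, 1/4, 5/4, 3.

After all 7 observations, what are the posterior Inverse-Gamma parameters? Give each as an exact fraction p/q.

alpha=29/6, beta=2113/96

obs 1: x=1/4 → posterior Inverse-Gamma(11/6, 403/96)
obs 2: x=-2 → posterior Inverse-Gamma(7/3, 415/96)
obs 3: x=0 → posterior Inverse-Gamma(17/6, 523/96)
obs 4: x=0 → posterior Inverse-Gamma(10/3, 631/96)
obs 5: x=1/4 → posterior Inverse-Gamma(23/6, 389/48)
obs 6: x=5/4 → posterior Inverse-Gamma(13/3, 1141/96)
obs 7: x=3 → posterior Inverse-Gamma(29/6, 2113/96)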